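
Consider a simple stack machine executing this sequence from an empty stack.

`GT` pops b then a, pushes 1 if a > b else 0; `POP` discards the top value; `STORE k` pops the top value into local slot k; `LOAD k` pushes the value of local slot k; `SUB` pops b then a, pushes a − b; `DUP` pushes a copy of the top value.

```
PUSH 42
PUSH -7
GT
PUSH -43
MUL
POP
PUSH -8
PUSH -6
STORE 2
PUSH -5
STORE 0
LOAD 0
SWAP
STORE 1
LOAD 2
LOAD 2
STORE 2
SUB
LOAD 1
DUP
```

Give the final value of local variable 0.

PUSH 42  → 42
PUSH -7  → 42 -7
GT       → 1
PUSH -43 → 1 -43
MUL      → -43
POP      → (empty)
PUSH -8  → -8
PUSH -6  → -8 -6
STORE 2  → -8
PUSH -5  → -8 -5
STORE 0  → -8
LOAD 0   → -8 -5
SWAP     → -5 -8
STORE 1  → -5
LOAD 2   → -5 -6
LOAD 2   → -5 -6 -6
STORE 2  → -5 -6
SUB      → 1
LOAD 1   → 1 -8
DUP      → 1 -8 -8

-5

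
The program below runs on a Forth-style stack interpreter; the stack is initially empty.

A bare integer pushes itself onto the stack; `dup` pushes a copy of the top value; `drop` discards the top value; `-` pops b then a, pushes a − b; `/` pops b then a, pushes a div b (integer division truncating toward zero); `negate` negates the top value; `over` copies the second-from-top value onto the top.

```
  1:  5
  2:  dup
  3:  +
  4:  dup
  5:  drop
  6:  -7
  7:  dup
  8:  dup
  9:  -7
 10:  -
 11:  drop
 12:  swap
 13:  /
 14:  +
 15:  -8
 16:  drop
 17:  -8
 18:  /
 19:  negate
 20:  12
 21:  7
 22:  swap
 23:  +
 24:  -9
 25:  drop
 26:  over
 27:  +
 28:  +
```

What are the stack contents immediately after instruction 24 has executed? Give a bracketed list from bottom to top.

5       [5]
dup     [5, 5]
+       [10]
dup     [10, 10]
drop    [10]
-7      [10, -7]
dup     [10, -7, -7]
dup     [10, -7, -7, -7]
-7      [10, -7, -7, -7, -7]
-       [10, -7, -7, 0]
drop    [10, -7, -7]
swap    [10, -7, -7]
/       [10, 1]
+       [11]
-8      [11, -8]
drop    [11]
-8      [11, -8]
/       [-1]
negate  [1]
12      [1, 12]
7       [1, 12, 7]
swap    [1, 7, 12]
+       [1, 19]
-9      [1, 19, -9]

[1, 19, -9]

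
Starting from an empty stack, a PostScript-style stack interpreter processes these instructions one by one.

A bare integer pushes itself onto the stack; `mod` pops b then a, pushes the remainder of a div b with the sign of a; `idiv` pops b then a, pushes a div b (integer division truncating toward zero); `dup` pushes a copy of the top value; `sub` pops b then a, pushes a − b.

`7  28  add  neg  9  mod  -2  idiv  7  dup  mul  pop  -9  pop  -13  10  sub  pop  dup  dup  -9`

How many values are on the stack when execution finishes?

7    -> [7]
28   -> [7, 28]
add  -> [35]
neg  -> [-35]
9    -> [-35, 9]
mod  -> [-8]
-2   -> [-8, -2]
idiv -> [4]
7    -> [4, 7]
dup  -> [4, 7, 7]
mul  -> [4, 49]
pop  -> [4]
-9   -> [4, -9]
pop  -> [4]
-13  -> [4, -13]
10   -> [4, -13, 10]
sub  -> [4, -23]
pop  -> [4]
dup  -> [4, 4]
dup  -> [4, 4, 4]
-9   -> [4, 4, 4, -9]

4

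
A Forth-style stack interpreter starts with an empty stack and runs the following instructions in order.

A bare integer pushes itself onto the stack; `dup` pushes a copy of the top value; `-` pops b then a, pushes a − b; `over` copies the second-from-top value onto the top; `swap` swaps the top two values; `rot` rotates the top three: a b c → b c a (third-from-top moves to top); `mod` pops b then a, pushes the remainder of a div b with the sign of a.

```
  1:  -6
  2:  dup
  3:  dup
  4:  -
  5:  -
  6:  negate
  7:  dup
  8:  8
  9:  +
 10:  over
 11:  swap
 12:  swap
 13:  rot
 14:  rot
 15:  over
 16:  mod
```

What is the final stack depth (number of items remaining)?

-6      [-6]
dup     [-6, -6]
dup     [-6, -6, -6]
-       [-6, 0]
-       [-6]
negate  [6]
dup     [6, 6]
8       [6, 6, 8]
+       [6, 14]
over    [6, 14, 6]
swap    [6, 6, 14]
swap    [6, 14, 6]
rot     [14, 6, 6]
rot     [6, 6, 14]
over    [6, 6, 14, 6]
mod     [6, 6, 2]

3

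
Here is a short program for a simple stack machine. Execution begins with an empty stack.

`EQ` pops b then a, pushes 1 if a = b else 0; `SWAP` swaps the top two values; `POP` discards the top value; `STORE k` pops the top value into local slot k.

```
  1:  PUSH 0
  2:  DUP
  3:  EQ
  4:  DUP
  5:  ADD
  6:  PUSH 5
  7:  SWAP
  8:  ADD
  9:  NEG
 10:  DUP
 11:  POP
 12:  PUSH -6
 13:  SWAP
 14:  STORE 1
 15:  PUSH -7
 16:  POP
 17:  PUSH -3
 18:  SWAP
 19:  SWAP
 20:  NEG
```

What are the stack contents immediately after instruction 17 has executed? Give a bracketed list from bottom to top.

[-6, -3]

PUSH 0  → [0]
DUP     → [0, 0]
EQ      → [1]
DUP     → [1, 1]
ADD     → [2]
PUSH 5  → [2, 5]
SWAP    → [5, 2]
ADD     → [7]
NEG     → [-7]
DUP     → [-7, -7]
POP     → [-7]
PUSH -6 → [-7, -6]
SWAP    → [-6, -7]
STORE 1 → [-6]
PUSH -7 → [-6, -7]
POP     → [-6]
PUSH -3 → [-6, -3]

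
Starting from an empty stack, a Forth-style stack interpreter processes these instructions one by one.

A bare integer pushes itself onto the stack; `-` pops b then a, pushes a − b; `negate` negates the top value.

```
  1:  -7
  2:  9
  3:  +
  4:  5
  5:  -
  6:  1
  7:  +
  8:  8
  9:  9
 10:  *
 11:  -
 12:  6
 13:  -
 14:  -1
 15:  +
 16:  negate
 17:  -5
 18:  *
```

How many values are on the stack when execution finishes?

-7     : [-7]
9      : [-7, 9]
+      : [2]
5      : [2, 5]
-      : [-3]
1      : [-3, 1]
+      : [-2]
8      : [-2, 8]
9      : [-2, 8, 9]
*      : [-2, 72]
-      : [-74]
6      : [-74, 6]
-      : [-80]
-1     : [-80, -1]
+      : [-81]
negate : [81]
-5     : [81, -5]
*      : [-405]

1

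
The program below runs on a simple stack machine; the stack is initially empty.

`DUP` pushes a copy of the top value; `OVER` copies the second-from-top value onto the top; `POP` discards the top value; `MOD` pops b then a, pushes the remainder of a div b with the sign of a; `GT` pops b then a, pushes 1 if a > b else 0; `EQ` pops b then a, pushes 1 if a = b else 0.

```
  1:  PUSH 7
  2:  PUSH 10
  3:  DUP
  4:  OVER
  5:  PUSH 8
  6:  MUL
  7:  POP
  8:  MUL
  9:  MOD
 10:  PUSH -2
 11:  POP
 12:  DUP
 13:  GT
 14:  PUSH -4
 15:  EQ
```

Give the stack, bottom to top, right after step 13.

PUSH 7  : 7
PUSH 10 : 7 10
DUP     : 7 10 10
OVER    : 7 10 10 10
PUSH 8  : 7 10 10 10 8
MUL     : 7 10 10 80
POP     : 7 10 10
MUL     : 7 100
MOD     : 7
PUSH -2 : 7 -2
POP     : 7
DUP     : 7 7
GT      : 0

[0]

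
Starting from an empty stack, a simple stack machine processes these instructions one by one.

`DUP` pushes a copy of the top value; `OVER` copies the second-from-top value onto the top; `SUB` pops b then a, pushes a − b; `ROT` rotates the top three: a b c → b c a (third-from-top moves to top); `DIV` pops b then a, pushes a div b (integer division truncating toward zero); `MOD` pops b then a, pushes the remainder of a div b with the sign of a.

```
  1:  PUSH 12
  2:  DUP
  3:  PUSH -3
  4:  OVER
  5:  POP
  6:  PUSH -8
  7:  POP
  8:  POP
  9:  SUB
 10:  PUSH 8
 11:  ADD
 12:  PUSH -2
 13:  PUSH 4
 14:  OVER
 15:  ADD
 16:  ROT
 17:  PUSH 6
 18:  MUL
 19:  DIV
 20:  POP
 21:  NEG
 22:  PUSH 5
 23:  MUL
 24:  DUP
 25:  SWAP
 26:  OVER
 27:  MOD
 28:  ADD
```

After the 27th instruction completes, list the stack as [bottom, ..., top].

PUSH 12  12
DUP      12 12
PUSH -3  12 12 -3
OVER     12 12 -3 12
POP      12 12 -3
PUSH -8  12 12 -3 -8
POP      12 12 -3
POP      12 12
SUB      0
PUSH 8   0 8
ADD      8
PUSH -2  8 -2
PUSH 4   8 -2 4
OVER     8 -2 4 -2
ADD      8 -2 2
ROT      -2 2 8
PUSH 6   -2 2 8 6
MUL      -2 2 48
DIV      -2 0
POP      -2
NEG      2
PUSH 5   2 5
MUL      10
DUP      10 10
SWAP     10 10
OVER     10 10 10
MOD      10 0

[10, 0]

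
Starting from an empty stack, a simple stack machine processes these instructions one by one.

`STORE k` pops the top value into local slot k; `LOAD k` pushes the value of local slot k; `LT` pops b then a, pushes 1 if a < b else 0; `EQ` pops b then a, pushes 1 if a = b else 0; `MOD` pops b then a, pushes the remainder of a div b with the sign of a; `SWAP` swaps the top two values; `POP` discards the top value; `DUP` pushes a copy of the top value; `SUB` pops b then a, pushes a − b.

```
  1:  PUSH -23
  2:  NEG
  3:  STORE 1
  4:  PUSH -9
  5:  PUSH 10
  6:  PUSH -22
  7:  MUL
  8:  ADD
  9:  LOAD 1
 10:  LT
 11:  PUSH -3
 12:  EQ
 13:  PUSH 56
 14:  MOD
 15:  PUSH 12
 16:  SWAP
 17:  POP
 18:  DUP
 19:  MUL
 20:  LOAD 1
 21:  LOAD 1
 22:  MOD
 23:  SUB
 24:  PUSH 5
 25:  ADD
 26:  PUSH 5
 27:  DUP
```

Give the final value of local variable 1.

PUSH -23 : [-23]
NEG      : [23]
STORE 1  : []
PUSH -9  : [-9]
PUSH 10  : [-9, 10]
PUSH -22 : [-9, 10, -22]
MUL      : [-9, -220]
ADD      : [-229]
LOAD 1   : [-229, 23]
LT       : [1]
PUSH -3  : [1, -3]
EQ       : [0]
PUSH 56  : [0, 56]
MOD      : [0]
PUSH 12  : [0, 12]
SWAP     : [12, 0]
POP      : [12]
DUP      : [12, 12]
MUL      : [144]
LOAD 1   : [144, 23]
LOAD 1   : [144, 23, 23]
MOD      : [144, 0]
SUB      : [144]
PUSH 5   : [144, 5]
ADD      : [149]
PUSH 5   : [149, 5]
DUP      : [149, 5, 5]

23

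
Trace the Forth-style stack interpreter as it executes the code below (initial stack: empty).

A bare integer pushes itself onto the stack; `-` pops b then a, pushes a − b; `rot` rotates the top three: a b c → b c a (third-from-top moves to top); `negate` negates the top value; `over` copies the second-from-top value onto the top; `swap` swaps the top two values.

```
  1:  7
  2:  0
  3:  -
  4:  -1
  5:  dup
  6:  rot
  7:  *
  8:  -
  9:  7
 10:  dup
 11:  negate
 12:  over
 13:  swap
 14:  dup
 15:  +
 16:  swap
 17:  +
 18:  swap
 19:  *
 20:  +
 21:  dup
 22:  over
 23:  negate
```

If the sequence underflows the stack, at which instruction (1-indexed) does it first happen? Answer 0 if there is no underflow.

7       [7]
0       [7, 0]
-       [7]
-1      [7, -1]
dup     [7, -1, -1]
rot     [-1, -1, 7]
*       [-1, -7]
-       [6]
7       [6, 7]
dup     [6, 7, 7]
negate  [6, 7, -7]
over    [6, 7, -7, 7]
swap    [6, 7, 7, -7]
dup     [6, 7, 7, -7, -7]
+       [6, 7, 7, -14]
swap    [6, 7, -14, 7]
+       [6, 7, -7]
swap    [6, -7, 7]
*       [6, -49]
+       [-43]
dup     [-43, -43]
over    [-43, -43, -43]
negate  [-43, -43, 43]

0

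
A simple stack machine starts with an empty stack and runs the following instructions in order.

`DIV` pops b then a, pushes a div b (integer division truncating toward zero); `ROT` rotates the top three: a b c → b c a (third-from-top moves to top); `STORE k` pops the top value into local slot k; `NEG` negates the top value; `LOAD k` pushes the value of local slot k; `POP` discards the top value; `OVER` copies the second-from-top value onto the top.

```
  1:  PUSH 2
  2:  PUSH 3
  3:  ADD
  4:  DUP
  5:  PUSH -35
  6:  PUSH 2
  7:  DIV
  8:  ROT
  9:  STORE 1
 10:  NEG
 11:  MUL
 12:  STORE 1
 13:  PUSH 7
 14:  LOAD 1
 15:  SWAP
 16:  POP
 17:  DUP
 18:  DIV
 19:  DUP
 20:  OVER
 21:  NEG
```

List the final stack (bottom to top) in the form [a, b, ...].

PUSH 2   -> 2
PUSH 3   -> 2 3
ADD      -> 5
DUP      -> 5 5
PUSH -35 -> 5 5 -35
PUSH 2   -> 5 5 -35 2
DIV      -> 5 5 -17
ROT      -> 5 -17 5
STORE 1  -> 5 -17
NEG      -> 5 17
MUL      -> 85
STORE 1  -> (empty)
PUSH 7   -> 7
LOAD 1   -> 7 85
SWAP     -> 85 7
POP      -> 85
DUP      -> 85 85
DIV      -> 1
DUP      -> 1 1
OVER     -> 1 1 1
NEG      -> 1 1 -1

[1, 1, -1]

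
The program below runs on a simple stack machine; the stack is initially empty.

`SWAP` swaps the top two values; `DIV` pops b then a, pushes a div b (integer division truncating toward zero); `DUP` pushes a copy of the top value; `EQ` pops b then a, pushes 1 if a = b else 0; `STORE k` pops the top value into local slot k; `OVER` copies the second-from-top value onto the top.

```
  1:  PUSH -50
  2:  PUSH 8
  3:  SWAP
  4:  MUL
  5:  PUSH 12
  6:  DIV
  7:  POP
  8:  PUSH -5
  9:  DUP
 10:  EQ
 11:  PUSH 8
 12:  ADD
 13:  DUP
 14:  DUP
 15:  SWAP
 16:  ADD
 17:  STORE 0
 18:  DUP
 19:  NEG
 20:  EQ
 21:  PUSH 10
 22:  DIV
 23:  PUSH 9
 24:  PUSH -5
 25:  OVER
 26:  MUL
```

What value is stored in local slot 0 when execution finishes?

PUSH -50  [-50]
PUSH 8    [-50, 8]
SWAP      [8, -50]
MUL       [-400]
PUSH 12   [-400, 12]
DIV       [-33]
POP       []
PUSH -5   [-5]
DUP       [-5, -5]
EQ        [1]
PUSH 8    [1, 8]
ADD       [9]
DUP       [9, 9]
DUP       [9, 9, 9]
SWAP      [9, 9, 9]
ADD       [9, 18]
STORE 0   [9]
DUP       [9, 9]
NEG       [9, -9]
EQ        [0]
PUSH 10   [0, 10]
DIV       [0]
PUSH 9    [0, 9]
PUSH -5   [0, 9, -5]
OVER      [0, 9, -5, 9]
MUL       [0, 9, -45]

18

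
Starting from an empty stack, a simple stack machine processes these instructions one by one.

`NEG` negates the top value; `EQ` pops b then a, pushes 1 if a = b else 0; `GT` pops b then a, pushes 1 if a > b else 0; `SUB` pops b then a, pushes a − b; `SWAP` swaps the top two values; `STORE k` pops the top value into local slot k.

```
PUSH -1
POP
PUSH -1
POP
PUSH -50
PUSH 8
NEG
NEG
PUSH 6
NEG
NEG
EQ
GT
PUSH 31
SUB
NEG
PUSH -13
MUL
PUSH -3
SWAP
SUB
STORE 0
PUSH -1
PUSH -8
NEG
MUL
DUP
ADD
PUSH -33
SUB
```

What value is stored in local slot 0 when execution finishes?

PUSH -1  -> [-1]
POP      -> []
PUSH -1  -> [-1]
POP      -> []
PUSH -50 -> [-50]
PUSH 8   -> [-50, 8]
NEG      -> [-50, -8]
NEG      -> [-50, 8]
PUSH 6   -> [-50, 8, 6]
NEG      -> [-50, 8, -6]
NEG      -> [-50, 8, 6]
EQ       -> [-50, 0]
GT       -> [0]
PUSH 31  -> [0, 31]
SUB      -> [-31]
NEG      -> [31]
PUSH -13 -> [31, -13]
MUL      -> [-403]
PUSH -3  -> [-403, -3]
SWAP     -> [-3, -403]
SUB      -> [400]
STORE 0  -> []
PUSH -1  -> [-1]
PUSH -8  -> [-1, -8]
NEG      -> [-1, 8]
MUL      -> [-8]
DUP      -> [-8, -8]
ADD      -> [-16]
PUSH -33 -> [-16, -33]
SUB      -> [17]

400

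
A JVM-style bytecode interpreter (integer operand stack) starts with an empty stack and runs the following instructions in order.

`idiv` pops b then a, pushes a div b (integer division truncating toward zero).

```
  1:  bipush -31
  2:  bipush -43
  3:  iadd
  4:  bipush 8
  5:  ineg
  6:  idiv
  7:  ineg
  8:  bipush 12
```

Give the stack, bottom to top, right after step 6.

bipush -31 -> -31
bipush -43 -> -31 -43
iadd       -> -74
bipush 8   -> -74 8
ineg       -> -74 -8
idiv       -> 9

[9]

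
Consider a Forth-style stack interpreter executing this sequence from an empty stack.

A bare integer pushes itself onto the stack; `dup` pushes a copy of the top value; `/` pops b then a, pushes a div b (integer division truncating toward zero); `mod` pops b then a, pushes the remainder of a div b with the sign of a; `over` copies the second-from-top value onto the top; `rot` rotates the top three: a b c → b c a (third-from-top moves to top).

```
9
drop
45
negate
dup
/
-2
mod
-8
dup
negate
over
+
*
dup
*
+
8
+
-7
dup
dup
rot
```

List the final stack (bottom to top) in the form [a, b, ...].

9      : 9
drop   : (empty)
45     : 45
negate : -45
dup    : -45 -45
/      : 1
-2     : 1 -2
mod    : 1
-8     : 1 -8
dup    : 1 -8 -8
negate : 1 -8 8
over   : 1 -8 8 -8
+      : 1 -8 0
*      : 1 0
dup    : 1 0 0
*      : 1 0
+      : 1
8      : 1 8
+      : 9
-7     : 9 -7
dup    : 9 -7 -7
dup    : 9 -7 -7 -7
rot    : 9 -7 -7 -7

[9, -7, -7, -7]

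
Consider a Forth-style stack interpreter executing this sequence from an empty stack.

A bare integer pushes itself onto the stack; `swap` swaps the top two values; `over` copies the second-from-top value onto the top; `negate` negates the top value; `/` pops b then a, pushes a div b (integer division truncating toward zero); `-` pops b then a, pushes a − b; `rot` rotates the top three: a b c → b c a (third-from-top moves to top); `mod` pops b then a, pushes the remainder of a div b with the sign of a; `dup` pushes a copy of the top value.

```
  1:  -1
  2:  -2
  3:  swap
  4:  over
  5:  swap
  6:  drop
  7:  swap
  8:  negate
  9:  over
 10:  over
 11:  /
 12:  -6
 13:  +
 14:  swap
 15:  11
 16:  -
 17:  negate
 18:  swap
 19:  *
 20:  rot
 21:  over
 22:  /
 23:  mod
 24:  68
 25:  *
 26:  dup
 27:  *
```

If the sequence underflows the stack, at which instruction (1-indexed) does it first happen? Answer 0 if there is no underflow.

-1     → -1
-2     → -1 -2
swap   → -2 -1
over   → -2 -1 -2
swap   → -2 -2 -1
drop   → -2 -2
swap   → -2 -2
negate → -2 2
over   → -2 2 -2
over   → -2 2 -2 2
/      → -2 2 -1
-6     → -2 2 -1 -6
+      → -2 2 -7
swap   → -2 -7 2
11     → -2 -7 2 11
-      → -2 -7 -9
negate → -2 -7 9
swap   → -2 9 -7
*      → -2 -63
rot  — needs 3 operands, stack has 2 → underflow

20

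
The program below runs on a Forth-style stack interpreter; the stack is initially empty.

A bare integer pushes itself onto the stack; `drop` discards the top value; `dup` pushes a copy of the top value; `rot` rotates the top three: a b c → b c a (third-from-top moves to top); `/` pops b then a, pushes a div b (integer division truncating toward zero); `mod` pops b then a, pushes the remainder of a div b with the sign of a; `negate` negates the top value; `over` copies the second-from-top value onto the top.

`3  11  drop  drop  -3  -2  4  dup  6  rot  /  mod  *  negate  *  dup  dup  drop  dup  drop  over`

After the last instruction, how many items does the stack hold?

3       [3]
11      [3, 11]
drop    [3]
drop    []
-3      [-3]
-2      [-3, -2]
4       [-3, -2, 4]
dup     [-3, -2, 4, 4]
6       [-3, -2, 4, 4, 6]
rot     [-3, -2, 4, 6, 4]
/       [-3, -2, 4, 1]
mod     [-3, -2, 0]
*       [-3, 0]
negate  [-3, 0]
*       [0]
dup     [0, 0]
dup     [0, 0, 0]
drop    [0, 0]
dup     [0, 0, 0]
drop    [0, 0]
over    [0, 0, 0]

3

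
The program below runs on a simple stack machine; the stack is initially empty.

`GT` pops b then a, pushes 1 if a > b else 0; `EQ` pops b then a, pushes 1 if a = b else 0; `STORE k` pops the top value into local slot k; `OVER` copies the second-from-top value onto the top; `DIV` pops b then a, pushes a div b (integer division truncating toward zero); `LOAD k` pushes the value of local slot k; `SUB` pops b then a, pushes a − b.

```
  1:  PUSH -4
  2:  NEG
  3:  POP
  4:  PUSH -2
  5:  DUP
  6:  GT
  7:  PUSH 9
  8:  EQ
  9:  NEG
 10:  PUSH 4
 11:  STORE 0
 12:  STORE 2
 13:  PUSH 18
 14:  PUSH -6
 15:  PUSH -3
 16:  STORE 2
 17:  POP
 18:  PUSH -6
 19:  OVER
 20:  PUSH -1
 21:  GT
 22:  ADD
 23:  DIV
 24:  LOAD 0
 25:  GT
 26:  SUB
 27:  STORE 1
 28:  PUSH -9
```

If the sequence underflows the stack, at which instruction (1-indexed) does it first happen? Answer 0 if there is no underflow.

26

PUSH -4 : [-4]
NEG     : [4]
POP     : []
PUSH -2 : [-2]
DUP     : [-2, -2]
GT      : [0]
PUSH 9  : [0, 9]
EQ      : [0]
NEG     : [0]
PUSH 4  : [0, 4]
STORE 0 : [0]
STORE 2 : []
PUSH 18 : [18]
PUSH -6 : [18, -6]
PUSH -3 : [18, -6, -3]
STORE 2 : [18, -6]
POP     : [18]
PUSH -6 : [18, -6]
OVER    : [18, -6, 18]
PUSH -1 : [18, -6, 18, -1]
GT      : [18, -6, 1]
ADD     : [18, -5]
DIV     : [-3]
LOAD 0  : [-3, 4]
GT      : [0]
SUB  — needs 2 operands, stack has 1 → underflow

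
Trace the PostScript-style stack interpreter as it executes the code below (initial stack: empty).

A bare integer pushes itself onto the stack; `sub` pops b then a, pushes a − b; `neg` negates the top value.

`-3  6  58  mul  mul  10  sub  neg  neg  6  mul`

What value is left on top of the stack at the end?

-3  -> [-3]
6   -> [-3, 6]
58  -> [-3, 6, 58]
mul -> [-3, 348]
mul -> [-1044]
10  -> [-1044, 10]
sub -> [-1054]
neg -> [1054]
neg -> [-1054]
6   -> [-1054, 6]
mul -> [-6324]

-6324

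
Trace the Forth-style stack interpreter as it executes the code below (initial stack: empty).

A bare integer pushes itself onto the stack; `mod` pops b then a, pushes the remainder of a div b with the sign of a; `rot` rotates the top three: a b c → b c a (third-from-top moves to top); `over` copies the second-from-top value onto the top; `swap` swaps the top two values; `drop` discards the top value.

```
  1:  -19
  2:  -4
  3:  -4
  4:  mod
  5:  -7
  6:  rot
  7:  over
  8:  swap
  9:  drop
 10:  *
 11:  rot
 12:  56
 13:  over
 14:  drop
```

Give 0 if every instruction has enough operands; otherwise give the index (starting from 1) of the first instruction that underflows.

11

-19   -19
-4    -19 -4
-4    -19 -4 -4
mod   -19 0
-7    -19 0 -7
rot   0 -7 -19
over  0 -7 -19 -7
swap  0 -7 -7 -19
drop  0 -7 -7
*     0 49
rot  — needs 3 operands, stack has 2 → underflow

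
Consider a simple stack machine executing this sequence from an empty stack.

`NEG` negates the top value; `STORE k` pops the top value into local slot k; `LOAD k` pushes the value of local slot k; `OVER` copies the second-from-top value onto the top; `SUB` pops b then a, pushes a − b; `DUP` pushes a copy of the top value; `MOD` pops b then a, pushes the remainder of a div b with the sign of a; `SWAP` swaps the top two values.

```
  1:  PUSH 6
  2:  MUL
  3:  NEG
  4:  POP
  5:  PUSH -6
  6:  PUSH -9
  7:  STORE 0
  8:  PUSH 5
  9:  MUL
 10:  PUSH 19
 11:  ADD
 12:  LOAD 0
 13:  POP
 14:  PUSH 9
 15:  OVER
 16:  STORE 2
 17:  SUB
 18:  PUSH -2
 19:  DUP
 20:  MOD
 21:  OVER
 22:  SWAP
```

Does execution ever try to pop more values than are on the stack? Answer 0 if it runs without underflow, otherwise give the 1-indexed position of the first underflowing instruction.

PUSH 6 -> 6
MUL  — needs 2 operands, stack has 1 → underflow

2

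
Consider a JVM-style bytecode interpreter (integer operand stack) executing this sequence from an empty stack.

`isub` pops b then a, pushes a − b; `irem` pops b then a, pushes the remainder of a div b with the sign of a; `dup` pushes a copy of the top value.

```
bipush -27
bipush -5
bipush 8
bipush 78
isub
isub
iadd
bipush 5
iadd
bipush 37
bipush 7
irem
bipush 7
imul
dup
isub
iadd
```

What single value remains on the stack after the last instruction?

43

bipush -27 -> -27
bipush -5  -> -27 -5
bipush 8   -> -27 -5 8
bipush 78  -> -27 -5 8 78
isub       -> -27 -5 -70
isub       -> -27 65
iadd       -> 38
bipush 5   -> 38 5
iadd       -> 43
bipush 37  -> 43 37
bipush 7   -> 43 37 7
irem       -> 43 2
bipush 7   -> 43 2 7
imul       -> 43 14
dup        -> 43 14 14
isub       -> 43 0
iadd       -> 43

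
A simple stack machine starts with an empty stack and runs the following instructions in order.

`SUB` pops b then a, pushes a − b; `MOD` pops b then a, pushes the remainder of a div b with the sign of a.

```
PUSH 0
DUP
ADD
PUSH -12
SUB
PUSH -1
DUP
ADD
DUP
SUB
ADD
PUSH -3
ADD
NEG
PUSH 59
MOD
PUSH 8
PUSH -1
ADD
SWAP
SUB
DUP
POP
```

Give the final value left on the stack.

16

PUSH 0    [0]
DUP       [0, 0]
ADD       [0]
PUSH -12  [0, -12]
SUB       [12]
PUSH -1   [12, -1]
DUP       [12, -1, -1]
ADD       [12, -2]
DUP       [12, -2, -2]
SUB       [12, 0]
ADD       [12]
PUSH -3   [12, -3]
ADD       [9]
NEG       [-9]
PUSH 59   [-9, 59]
MOD       [-9]
PUSH 8    [-9, 8]
PUSH -1   [-9, 8, -1]
ADD       [-9, 7]
SWAP      [7, -9]
SUB       [16]
DUP       [16, 16]
POP       [16]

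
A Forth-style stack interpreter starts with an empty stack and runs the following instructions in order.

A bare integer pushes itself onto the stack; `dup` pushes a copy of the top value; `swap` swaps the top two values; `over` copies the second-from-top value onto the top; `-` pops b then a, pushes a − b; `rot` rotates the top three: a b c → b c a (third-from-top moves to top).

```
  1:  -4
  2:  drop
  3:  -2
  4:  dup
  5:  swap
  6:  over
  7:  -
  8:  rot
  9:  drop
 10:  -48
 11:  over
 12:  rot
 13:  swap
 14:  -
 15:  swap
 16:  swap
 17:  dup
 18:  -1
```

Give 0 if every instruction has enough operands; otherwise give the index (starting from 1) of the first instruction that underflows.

8

-4   : [-4]
drop : []
-2   : [-2]
dup  : [-2, -2]
swap : [-2, -2]
over : [-2, -2, -2]
-    : [-2, 0]
rot  — needs 3 operands, stack has 2 → underflow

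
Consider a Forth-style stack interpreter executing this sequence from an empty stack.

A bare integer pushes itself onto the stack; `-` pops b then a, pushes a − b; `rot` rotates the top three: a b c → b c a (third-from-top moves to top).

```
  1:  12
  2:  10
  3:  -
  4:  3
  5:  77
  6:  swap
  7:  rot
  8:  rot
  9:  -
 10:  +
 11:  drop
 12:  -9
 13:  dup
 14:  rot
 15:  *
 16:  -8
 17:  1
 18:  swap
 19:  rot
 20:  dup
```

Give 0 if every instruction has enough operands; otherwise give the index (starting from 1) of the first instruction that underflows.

12   -> 12
10   -> 12 10
-    -> 2
3    -> 2 3
77   -> 2 3 77
swap -> 2 77 3
rot  -> 77 3 2
rot  -> 3 2 77
-    -> 3 -75
+    -> -72
drop -> (empty)
-9   -> -9
dup  -> -9 -9
rot  — needs 3 operands, stack has 2 → underflow

14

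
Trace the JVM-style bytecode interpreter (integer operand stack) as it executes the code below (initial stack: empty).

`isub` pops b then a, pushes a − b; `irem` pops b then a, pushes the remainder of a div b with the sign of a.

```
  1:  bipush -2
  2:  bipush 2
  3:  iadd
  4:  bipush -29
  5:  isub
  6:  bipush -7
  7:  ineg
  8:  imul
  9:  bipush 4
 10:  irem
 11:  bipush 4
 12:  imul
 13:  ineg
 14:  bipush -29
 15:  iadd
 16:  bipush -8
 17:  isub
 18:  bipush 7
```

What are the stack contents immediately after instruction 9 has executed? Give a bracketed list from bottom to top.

[203, 4]

bipush -2  → -2
bipush 2   → -2 2
iadd       → 0
bipush -29 → 0 -29
isub       → 29
bipush -7  → 29 -7
ineg       → 29 7
imul       → 203
bipush 4   → 203 4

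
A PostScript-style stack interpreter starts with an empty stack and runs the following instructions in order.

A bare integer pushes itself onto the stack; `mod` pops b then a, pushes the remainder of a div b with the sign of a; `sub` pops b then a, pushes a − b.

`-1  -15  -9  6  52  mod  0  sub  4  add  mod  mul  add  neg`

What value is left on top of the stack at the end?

-134

-1   [-1]
-15  [-1, -15]
-9   [-1, -15, -9]
6    [-1, -15, -9, 6]
52   [-1, -15, -9, 6, 52]
mod  [-1, -15, -9, 6]
0    [-1, -15, -9, 6, 0]
sub  [-1, -15, -9, 6]
4    [-1, -15, -9, 6, 4]
add  [-1, -15, -9, 10]
mod  [-1, -15, -9]
mul  [-1, 135]
add  [134]
neg  [-134]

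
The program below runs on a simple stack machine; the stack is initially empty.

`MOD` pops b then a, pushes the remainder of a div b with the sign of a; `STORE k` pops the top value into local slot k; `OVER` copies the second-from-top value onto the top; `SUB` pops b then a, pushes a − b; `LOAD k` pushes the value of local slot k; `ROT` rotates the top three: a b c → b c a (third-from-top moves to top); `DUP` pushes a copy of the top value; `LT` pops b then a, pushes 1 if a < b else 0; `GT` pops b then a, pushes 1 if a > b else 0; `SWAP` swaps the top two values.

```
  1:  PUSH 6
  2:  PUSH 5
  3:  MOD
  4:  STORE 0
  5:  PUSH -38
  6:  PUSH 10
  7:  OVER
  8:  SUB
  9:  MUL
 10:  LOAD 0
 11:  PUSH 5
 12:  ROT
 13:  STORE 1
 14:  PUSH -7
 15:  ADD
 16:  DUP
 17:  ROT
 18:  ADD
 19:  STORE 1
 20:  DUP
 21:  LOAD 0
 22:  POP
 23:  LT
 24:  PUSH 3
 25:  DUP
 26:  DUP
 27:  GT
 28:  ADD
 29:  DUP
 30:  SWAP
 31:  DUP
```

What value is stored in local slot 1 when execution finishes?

PUSH 6   : [6]
PUSH 5   : [6, 5]
MOD      : [1]
STORE 0  : []
PUSH -38 : [-38]
PUSH 10  : [-38, 10]
OVER     : [-38, 10, -38]
SUB      : [-38, 48]
MUL      : [-1824]
LOAD 0   : [-1824, 1]
PUSH 5   : [-1824, 1, 5]
ROT      : [1, 5, -1824]
STORE 1  : [1, 5]
PUSH -7  : [1, 5, -7]
ADD      : [1, -2]
DUP      : [1, -2, -2]
ROT      : [-2, -2, 1]
ADD      : [-2, -1]
STORE 1  : [-2]
DUP      : [-2, -2]
LOAD 0   : [-2, -2, 1]
POP      : [-2, -2]
LT       : [0]
PUSH 3   : [0, 3]
DUP      : [0, 3, 3]
DUP      : [0, 3, 3, 3]
GT       : [0, 3, 0]
ADD      : [0, 3]
DUP      : [0, 3, 3]
SWAP     : [0, 3, 3]
DUP      : [0, 3, 3, 3]

-1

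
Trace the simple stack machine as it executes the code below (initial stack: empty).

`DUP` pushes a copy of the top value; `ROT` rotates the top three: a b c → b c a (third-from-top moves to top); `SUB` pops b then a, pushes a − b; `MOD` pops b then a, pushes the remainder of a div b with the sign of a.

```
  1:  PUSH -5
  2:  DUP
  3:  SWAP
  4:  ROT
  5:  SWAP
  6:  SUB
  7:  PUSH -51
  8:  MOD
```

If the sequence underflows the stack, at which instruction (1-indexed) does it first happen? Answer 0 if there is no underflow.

PUSH -5  [-5]
DUP      [-5, -5]
SWAP     [-5, -5]
ROT  — needs 3 operands, stack has 2 → underflow

4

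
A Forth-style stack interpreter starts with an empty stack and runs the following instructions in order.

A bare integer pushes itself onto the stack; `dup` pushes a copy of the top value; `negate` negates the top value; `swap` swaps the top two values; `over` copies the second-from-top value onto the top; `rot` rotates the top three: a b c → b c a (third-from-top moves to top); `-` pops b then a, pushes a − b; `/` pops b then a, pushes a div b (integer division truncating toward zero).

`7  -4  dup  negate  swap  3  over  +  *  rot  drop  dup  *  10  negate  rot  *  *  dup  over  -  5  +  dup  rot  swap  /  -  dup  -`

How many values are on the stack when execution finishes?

1

7      → 7
-4     → 7 -4
dup    → 7 -4 -4
negate → 7 -4 4
swap   → 7 4 -4
3      → 7 4 -4 3
over   → 7 4 -4 3 -4
+      → 7 4 -4 -1
*      → 7 4 4
rot    → 4 4 7
drop   → 4 4
dup    → 4 4 4
*      → 4 16
10     → 4 16 10
negate → 4 16 -10
rot    → 16 -10 4
*      → 16 -40
*      → -640
dup    → -640 -640
over   → -640 -640 -640
-      → -640 0
5      → -640 0 5
+      → -640 5
dup    → -640 5 5
rot    → 5 5 -640
swap   → 5 -640 5
/      → 5 -128
-      → 133
dup    → 133 133
-      → 0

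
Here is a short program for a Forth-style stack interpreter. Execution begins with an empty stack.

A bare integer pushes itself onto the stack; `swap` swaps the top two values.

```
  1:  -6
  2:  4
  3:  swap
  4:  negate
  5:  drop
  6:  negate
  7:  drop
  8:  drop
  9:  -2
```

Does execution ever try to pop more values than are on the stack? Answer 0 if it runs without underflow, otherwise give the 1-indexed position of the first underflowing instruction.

-6      -6
4       -6 4
swap    4 -6
negate  4 6
drop    4
negate  -4
drop    (empty)
drop  — needs 1 operand, stack has 0 → underflow

8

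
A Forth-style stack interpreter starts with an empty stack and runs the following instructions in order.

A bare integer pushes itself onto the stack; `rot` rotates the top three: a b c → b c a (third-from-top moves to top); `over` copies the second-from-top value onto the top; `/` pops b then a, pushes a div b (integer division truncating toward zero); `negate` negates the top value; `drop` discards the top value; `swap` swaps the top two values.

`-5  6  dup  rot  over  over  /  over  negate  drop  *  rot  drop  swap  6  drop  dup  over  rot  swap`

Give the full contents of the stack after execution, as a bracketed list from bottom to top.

[5, 6, 6, 6]

-5      -5
6       -5 6
dup     -5 6 6
rot     6 6 -5
over    6 6 -5 6
over    6 6 -5 6 -5
/       6 6 -5 -1
over    6 6 -5 -1 -5
negate  6 6 -5 -1 5
drop    6 6 -5 -1
*       6 6 5
rot     6 5 6
drop    6 5
swap    5 6
6       5 6 6
drop    5 6
dup     5 6 6
over    5 6 6 6
rot     5 6 6 6
swap    5 6 6 6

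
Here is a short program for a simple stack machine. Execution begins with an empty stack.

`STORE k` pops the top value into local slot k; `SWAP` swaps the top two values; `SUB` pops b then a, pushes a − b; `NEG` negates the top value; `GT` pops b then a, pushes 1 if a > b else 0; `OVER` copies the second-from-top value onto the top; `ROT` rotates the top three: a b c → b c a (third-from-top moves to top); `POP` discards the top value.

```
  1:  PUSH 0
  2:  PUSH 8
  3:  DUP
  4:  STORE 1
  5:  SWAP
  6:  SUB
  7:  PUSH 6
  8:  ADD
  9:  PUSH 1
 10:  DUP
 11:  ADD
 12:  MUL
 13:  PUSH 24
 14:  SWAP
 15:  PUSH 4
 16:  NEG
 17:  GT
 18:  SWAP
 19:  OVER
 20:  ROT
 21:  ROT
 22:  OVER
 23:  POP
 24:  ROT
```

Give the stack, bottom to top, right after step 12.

PUSH 0   0
PUSH 8   0 8
DUP      0 8 8
STORE 1  0 8
SWAP     8 0
SUB      8
PUSH 6   8 6
ADD      14
PUSH 1   14 1
DUP      14 1 1
ADD      14 2
MUL      28

[28]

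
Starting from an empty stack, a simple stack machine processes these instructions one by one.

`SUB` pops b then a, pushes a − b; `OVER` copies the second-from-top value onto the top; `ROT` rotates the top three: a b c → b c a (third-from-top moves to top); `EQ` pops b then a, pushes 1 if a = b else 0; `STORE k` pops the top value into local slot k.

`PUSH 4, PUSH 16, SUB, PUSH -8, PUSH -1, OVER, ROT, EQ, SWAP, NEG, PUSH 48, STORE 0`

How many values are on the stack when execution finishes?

3

PUSH 4   [4]
PUSH 16  [4, 16]
SUB      [-12]
PUSH -8  [-12, -8]
PUSH -1  [-12, -8, -1]
OVER     [-12, -8, -1, -8]
ROT      [-12, -1, -8, -8]
EQ       [-12, -1, 1]
SWAP     [-12, 1, -1]
NEG      [-12, 1, 1]
PUSH 48  [-12, 1, 1, 48]
STORE 0  [-12, 1, 1]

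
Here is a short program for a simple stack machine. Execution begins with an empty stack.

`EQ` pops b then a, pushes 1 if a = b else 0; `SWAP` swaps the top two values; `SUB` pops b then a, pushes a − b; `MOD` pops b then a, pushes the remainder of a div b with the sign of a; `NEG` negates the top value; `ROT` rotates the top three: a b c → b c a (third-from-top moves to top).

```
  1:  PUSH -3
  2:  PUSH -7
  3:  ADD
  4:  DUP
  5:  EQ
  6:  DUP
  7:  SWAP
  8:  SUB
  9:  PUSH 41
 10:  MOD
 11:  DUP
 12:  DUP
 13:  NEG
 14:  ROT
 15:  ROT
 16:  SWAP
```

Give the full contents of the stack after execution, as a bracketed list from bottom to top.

[0, 0, 0]

PUSH -3  -3
PUSH -7  -3 -7
ADD      -10
DUP      -10 -10
EQ       1
DUP      1 1
SWAP     1 1
SUB      0
PUSH 41  0 41
MOD      0
DUP      0 0
DUP      0 0 0
NEG      0 0 0
ROT      0 0 0
ROT      0 0 0
SWAP     0 0 0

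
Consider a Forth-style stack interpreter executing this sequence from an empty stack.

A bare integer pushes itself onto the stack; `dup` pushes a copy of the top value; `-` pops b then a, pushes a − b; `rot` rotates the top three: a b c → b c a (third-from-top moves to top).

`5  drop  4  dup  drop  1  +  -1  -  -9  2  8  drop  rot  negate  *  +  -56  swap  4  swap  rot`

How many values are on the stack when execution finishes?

5      → [5]
drop   → []
4      → [4]
dup    → [4, 4]
drop   → [4]
1      → [4, 1]
+      → [5]
-1     → [5, -1]
-      → [6]
-9     → [6, -9]
2      → [6, -9, 2]
8      → [6, -9, 2, 8]
drop   → [6, -9, 2]
rot    → [-9, 2, 6]
negate → [-9, 2, -6]
*      → [-9, -12]
+      → [-21]
-56    → [-21, -56]
swap   → [-56, -21]
4      → [-56, -21, 4]
swap   → [-56, 4, -21]
rot    → [4, -21, -56]

3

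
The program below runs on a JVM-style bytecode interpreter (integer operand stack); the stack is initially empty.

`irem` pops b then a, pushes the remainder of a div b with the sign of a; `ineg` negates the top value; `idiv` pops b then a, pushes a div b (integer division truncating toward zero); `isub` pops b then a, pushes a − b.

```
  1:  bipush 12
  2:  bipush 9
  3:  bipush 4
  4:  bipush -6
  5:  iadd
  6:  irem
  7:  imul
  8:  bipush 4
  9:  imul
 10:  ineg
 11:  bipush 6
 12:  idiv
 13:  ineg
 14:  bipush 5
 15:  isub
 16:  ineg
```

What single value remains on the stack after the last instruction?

-3

bipush 12  [12]
bipush 9   [12, 9]
bipush 4   [12, 9, 4]
bipush -6  [12, 9, 4, -6]
iadd       [12, 9, -2]
irem       [12, 1]
imul       [12]
bipush 4   [12, 4]
imul       [48]
ineg       [-48]
bipush 6   [-48, 6]
idiv       [-8]
ineg       [8]
bipush 5   [8, 5]
isub       [3]
ineg       [-3]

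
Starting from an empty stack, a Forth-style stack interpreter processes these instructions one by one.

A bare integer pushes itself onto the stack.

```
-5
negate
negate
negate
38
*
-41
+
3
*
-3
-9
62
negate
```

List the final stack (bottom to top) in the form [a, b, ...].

-5     : -5
negate : 5
negate : -5
negate : 5
38     : 5 38
*      : 190
-41    : 190 -41
+      : 149
3      : 149 3
*      : 447
-3     : 447 -3
-9     : 447 -3 -9
62     : 447 -3 -9 62
negate : 447 -3 -9 -62

[447, -3, -9, -62]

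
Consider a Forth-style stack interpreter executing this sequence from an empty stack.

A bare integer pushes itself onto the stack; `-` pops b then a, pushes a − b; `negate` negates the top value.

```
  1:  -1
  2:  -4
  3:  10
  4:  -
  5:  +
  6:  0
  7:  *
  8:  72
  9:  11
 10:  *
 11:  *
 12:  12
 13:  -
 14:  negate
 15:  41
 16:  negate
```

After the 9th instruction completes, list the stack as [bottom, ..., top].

[0, 72, 11]

-1 : [-1]
-4 : [-1, -4]
10 : [-1, -4, 10]
-  : [-1, -14]
+  : [-15]
0  : [-15, 0]
*  : [0]
72 : [0, 72]
11 : [0, 72, 11]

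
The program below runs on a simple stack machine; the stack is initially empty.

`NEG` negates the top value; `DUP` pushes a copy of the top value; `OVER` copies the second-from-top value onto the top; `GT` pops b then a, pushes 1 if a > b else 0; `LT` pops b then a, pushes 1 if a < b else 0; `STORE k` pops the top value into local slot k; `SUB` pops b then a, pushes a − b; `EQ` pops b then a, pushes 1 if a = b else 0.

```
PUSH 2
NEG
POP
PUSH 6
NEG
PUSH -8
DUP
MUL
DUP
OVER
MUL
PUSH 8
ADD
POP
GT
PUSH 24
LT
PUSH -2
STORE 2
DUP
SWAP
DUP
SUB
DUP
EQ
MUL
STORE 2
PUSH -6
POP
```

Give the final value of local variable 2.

1

PUSH 2  -> [2]
NEG     -> [-2]
POP     -> []
PUSH 6  -> [6]
NEG     -> [-6]
PUSH -8 -> [-6, -8]
DUP     -> [-6, -8, -8]
MUL     -> [-6, 64]
DUP     -> [-6, 64, 64]
OVER    -> [-6, 64, 64, 64]
MUL     -> [-6, 64, 4096]
PUSH 8  -> [-6, 64, 4096, 8]
ADD     -> [-6, 64, 4104]
POP     -> [-6, 64]
GT      -> [0]
PUSH 24 -> [0, 24]
LT      -> [1]
PUSH -2 -> [1, -2]
STORE 2 -> [1]
DUP     -> [1, 1]
SWAP    -> [1, 1]
DUP     -> [1, 1, 1]
SUB     -> [1, 0]
DUP     -> [1, 0, 0]
EQ      -> [1, 1]
MUL     -> [1]
STORE 2 -> []
PUSH -6 -> [-6]
POP     -> []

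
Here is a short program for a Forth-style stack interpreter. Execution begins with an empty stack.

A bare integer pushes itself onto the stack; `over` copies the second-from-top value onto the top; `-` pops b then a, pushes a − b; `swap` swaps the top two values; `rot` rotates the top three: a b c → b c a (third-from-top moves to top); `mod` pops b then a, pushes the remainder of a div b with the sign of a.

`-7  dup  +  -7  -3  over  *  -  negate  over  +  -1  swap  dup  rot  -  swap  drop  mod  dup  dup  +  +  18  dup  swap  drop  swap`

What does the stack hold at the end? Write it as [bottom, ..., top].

-7     : -7
dup    : -7 -7
+      : -14
-7     : -14 -7
-3     : -14 -7 -3
over   : -14 -7 -3 -7
*      : -14 -7 21
-      : -14 -28
negate : -14 28
over   : -14 28 -14
+      : -14 14
-1     : -14 14 -1
swap   : -14 -1 14
dup    : -14 -1 14 14
rot    : -14 14 14 -1
-      : -14 14 15
swap   : -14 15 14
drop   : -14 15
mod    : -14
dup    : -14 -14
dup    : -14 -14 -14
+      : -14 -28
+      : -42
18     : -42 18
dup    : -42 18 18
swap   : -42 18 18
drop   : -42 18
swap   : 18 -42

[18, -42]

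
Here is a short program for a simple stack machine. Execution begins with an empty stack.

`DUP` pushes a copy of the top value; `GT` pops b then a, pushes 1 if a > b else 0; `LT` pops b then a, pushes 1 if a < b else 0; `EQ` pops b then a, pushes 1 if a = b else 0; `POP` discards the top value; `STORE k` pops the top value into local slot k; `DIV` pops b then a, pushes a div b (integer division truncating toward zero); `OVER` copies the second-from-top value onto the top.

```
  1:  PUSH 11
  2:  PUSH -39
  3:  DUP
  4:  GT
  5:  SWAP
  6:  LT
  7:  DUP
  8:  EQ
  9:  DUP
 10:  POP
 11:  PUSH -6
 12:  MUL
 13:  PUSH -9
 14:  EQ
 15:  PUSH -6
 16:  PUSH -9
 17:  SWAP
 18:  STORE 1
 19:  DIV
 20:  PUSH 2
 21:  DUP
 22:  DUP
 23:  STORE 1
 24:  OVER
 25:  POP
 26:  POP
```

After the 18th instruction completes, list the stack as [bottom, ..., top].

PUSH 11  → 11
PUSH -39 → 11 -39
DUP      → 11 -39 -39
GT       → 11 0
SWAP     → 0 11
LT       → 1
DUP      → 1 1
EQ       → 1
DUP      → 1 1
POP      → 1
PUSH -6  → 1 -6
MUL      → -6
PUSH -9  → -6 -9
EQ       → 0
PUSH -6  → 0 -6
PUSH -9  → 0 -6 -9
SWAP     → 0 -9 -6
STORE 1  → 0 -9

[0, -9]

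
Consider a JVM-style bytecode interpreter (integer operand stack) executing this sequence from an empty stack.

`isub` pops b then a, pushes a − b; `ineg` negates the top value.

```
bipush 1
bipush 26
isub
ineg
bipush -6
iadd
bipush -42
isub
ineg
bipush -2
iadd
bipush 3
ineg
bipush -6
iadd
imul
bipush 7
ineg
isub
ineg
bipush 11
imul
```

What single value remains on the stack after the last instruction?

-6314

bipush 1   : [1]
bipush 26  : [1, 26]
isub       : [-25]
ineg       : [25]
bipush -6  : [25, -6]
iadd       : [19]
bipush -42 : [19, -42]
isub       : [61]
ineg       : [-61]
bipush -2  : [-61, -2]
iadd       : [-63]
bipush 3   : [-63, 3]
ineg       : [-63, -3]
bipush -6  : [-63, -3, -6]
iadd       : [-63, -9]
imul       : [567]
bipush 7   : [567, 7]
ineg       : [567, -7]
isub       : [574]
ineg       : [-574]
bipush 11  : [-574, 11]
imul       : [-6314]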